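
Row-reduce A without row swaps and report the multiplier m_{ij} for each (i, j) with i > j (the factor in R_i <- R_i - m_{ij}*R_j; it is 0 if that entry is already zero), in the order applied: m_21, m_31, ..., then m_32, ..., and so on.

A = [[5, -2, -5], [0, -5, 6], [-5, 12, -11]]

Forward elimination:
R2: entry in column 1 is already 0 -> m_{21} = 0 (no row operation needed)
R3 <- R3 - (-1)*R1:  [   0   10  -16 ]
R3 <- R3 - (-2)*R2:  [  0   0  -4 ]
Multipliers (in order of application): m_{21} = 0, m_{31} = -1, m_{32} = -2

multipliers: 0, -1, -2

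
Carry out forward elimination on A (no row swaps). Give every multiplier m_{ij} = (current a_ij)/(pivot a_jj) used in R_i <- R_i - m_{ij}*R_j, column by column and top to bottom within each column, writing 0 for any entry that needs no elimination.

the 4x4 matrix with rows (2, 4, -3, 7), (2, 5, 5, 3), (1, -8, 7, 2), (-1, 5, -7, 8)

Forward elimination:
R2 <- R2 - (1)*R1:  [  0   1   8  -4 ]
R3 <- R3 - (1/2)*R1:  [    0   -10  17/2  -3/2 ]
R4 <- R4 - (-1/2)*R1:  [     0      7  -17/2   23/2 ]
R3 <- R3 - (-10)*R2:  [     0      0  177/2  -83/2 ]
R4 <- R4 - (7)*R2:  [      0       0  -129/2    79/2 ]
R4 <- R4 - (-43/59)*R3:  [      0       0       0  546/59 ]
Multipliers (in order of application): m_{21} = 1, m_{31} = 1/2, m_{41} = -1/2, m_{32} = -10, m_{42} = 7, m_{43} = -43/59

multipliers: 1, 1/2, -1/2, -10, 7, -43/59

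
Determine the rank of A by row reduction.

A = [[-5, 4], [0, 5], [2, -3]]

rank(A) = 2

Row reduction:
R3 <- R3 - (-2/5)*R1:  [    0  -7/5 ]
R3 <- R3 - (-7/25)*R2:  [ 0  0 ]
Row echelon form:
[ -5  4 ]
[  0  5 ]
[  0  0 ]
Nonzero rows / pivot columns: 2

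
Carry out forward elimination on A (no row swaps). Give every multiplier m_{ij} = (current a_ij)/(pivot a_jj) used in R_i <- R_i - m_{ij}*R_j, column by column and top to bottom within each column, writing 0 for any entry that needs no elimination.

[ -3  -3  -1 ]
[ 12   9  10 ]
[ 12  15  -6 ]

multipliers: -4, -4, -1

Forward elimination:
R2 <- R2 - (-4)*R1:  [  0  -3   6 ]
R3 <- R3 - (-4)*R1:  [   0    3  -10 ]
R3 <- R3 - (-1)*R2:  [  0   0  -4 ]
Multipliers (in order of application): m_{21} = -4, m_{31} = -4, m_{32} = -1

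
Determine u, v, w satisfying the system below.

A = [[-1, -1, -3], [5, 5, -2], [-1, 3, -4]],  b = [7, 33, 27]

Forward elimination on [A|b]:
R2 <- R2 - (-5)*R1:  [   0    0  -17   68 ]
R3 <- R3 - (1)*R1:  [  0   4  -1  20 ]
R2 <-> R3   (pivot in column 2 was zero)
[ -1  -1   -3   7 ]
[  0   4   -1  20 ]
[  0   0  -17  68 ]
Row echelon form:
[ -1  -1   -3  |   7 ]
[  0   4   -1  |  20 ]
[  0   0  -17  |  68 ]
Back-substitution:
w = (68) / -17 = -4
v = (20 - (-1)*(-4)) / 4 = 4
u = (7 - (-1)*(4) - (-3)*(-4)) / -1 = 1

(1, 4, -4)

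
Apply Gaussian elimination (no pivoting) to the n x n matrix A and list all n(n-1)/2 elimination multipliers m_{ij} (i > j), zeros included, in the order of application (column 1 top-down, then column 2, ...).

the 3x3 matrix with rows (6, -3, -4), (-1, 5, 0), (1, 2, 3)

multipliers: -1/6, 1/6, 5/9

Forward elimination:
R2 <- R2 - (-1/6)*R1:  [    0   9/2  -2/3 ]
R3 <- R3 - (1/6)*R1:  [    0   5/2  11/3 ]
R3 <- R3 - (5/9)*R2:  [      0       0  109/27 ]
Multipliers (in order of application): m_{21} = -1/6, m_{31} = 1/6, m_{32} = 5/9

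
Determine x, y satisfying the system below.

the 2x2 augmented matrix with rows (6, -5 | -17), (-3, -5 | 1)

Forward elimination on [A|b]:
R2 <- R2 - (-1/2)*R1:  [     0  -15/2  -15/2 ]
Row echelon form:
[ 6     -5  |    -17 ]
[ 0  -15/2  |  -15/2 ]
Back-substitution:
y = (-15/2) / (-15/2) = 1
x = (-17 - (-5)*(1)) / 6 = -2

(-2, 1)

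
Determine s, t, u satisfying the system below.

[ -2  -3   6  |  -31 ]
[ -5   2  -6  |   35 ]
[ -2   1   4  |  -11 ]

(-1, 3, -4)

Forward elimination on [A|b]:
R2 <- R2 - (5/2)*R1:  [     0   19/2    -21  225/2 ]
R3 <- R3 - (1)*R1:  [  0   4  -2  20 ]
R3 <- R3 - (8/19)*R2:  [       0        0   130/19  -520/19 ]
Row echelon form:
[ -2    -3       6  |      -31 ]
[  0  19/2     -21  |    225/2 ]
[  0     0  130/19  |  -520/19 ]
Back-substitution:
u = (-520/19) / (130/19) = -4
t = (225/2 - (-21)*(-4)) / (19/2) = 3
s = (-31 - (-3)*(3) - (6)*(-4)) / -2 = -1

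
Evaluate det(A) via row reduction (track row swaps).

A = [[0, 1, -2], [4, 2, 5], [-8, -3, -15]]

Forward elimination:
R1 <-> R2   (pivot in column 1 was zero)
[  4   2    5 ]
[  0   1   -2 ]
[ -8  -3  -15 ]
R3 <- R3 - (-2)*R1:  [  0   1  -5 ]
R3 <- R3 - (1)*R2:  [  0   0  -3 ]
Upper-triangular form:
[ 4  2   5 ]
[ 0  1  -2 ]
[ 0  0  -3 ]
det(A) = (-1)^1 * (4) * (1) * (-3) = 12  (1 row swap -> sign -1)

det(A) = 12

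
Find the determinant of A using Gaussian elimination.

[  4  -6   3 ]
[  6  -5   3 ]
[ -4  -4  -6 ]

det(A) = -108

Forward elimination:
R2 <- R2 - (3/2)*R1:  [    0     4  -3/2 ]
R3 <- R3 - (-1)*R1:  [   0  -10   -3 ]
R3 <- R3 - (-5/2)*R2:  [     0      0  -27/4 ]
Upper-triangular form:
[ 4  -6      3 ]
[ 0   4   -3/2 ]
[ 0   0  -27/4 ]
det(A) = (-1)^0 * (4) * (4) * (-27/4) = -108  (0 row swaps -> sign +1)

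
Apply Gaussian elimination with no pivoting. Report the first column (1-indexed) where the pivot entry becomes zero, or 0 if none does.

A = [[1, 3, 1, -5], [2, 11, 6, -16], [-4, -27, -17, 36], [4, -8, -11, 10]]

Naive forward elimination:
R2 <- R2 - (2)*R1:  [  0   5   4  -6 ]
R3 <- R3 - (-4)*R1:  [   0  -15  -13   16 ]
R4 <- R4 - (4)*R1:  [   0  -20  -15   30 ]
R3 <- R3 - (-3)*R2:  [  0   0  -1  -2 ]
R4 <- R4 - (-4)*R2:  [ 0  0  1  6 ]
R4 <- R4 - (-1)*R3:  [ 0  0  0  4 ]
All pivots nonzero; naive elimination completes without hitting a zero pivot.

first zero-pivot column = 0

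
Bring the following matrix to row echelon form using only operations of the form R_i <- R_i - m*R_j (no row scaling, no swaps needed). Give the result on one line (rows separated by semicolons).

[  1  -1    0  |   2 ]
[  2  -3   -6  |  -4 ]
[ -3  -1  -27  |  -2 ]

Forward elimination:
R2 <- R2 - (2)*R1:  [  0  -1  -6  -8 ]
R3 <- R3 - (-3)*R1:  [   0   -4  -27    4 ]
R3 <- R3 - (4)*R2:  [  0   0  -3  36 ]
Row echelon form:
[ 1  -1   0  |   2 ]
[ 0  -1  -6  |  -8 ]
[ 0   0  -3  |  36 ]

REF = [1 -1 0 2; 0 -1 -6 -8; 0 0 -3 36]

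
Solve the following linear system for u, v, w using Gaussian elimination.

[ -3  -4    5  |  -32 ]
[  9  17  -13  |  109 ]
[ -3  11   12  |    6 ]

(5, 3, -1)

Forward elimination on [A|b]:
R2 <- R2 - (-3)*R1:  [  0   5   2  13 ]
R3 <- R3 - (1)*R1:  [  0  15   7  38 ]
R3 <- R3 - (3)*R2:  [  0   0   1  -1 ]
Row echelon form:
[ -3  -4  5  |  -32 ]
[  0   5  2  |   13 ]
[  0   0  1  |   -1 ]
Back-substitution:
w = (-1) / 1 = -1
v = (13 - (2)*(-1)) / 5 = 3
u = (-32 - (-4)*(3) - (5)*(-1)) / -3 = 5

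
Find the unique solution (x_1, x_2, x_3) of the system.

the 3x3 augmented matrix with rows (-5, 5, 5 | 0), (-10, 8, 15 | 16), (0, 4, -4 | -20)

Forward elimination on [A|b]:
R2 <- R2 - (2)*R1:  [  0  -2   5  16 ]
R3 <- R3 - (-2)*R2:  [  0   0   6  12 ]
Row echelon form:
[ -5   5  5  |   0 ]
[  0  -2  5  |  16 ]
[  0   0  6  |  12 ]
Back-substitution:
x_3 = (12) / 6 = 2
x_2 = (16 - (5)*(2)) / -2 = -3
x_1 = (0 - (5)*(-3) - (5)*(2)) / -5 = -1

(-1, -3, 2)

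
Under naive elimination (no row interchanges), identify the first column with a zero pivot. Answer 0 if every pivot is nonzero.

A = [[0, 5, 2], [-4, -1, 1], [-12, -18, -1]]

first zero-pivot column = 1

Naive forward elimination:
Pivot entry (1,1) is zero but row 2 has -4 in column 1 -> naive elimination stops; a row interchange (e.g. R1 <-> R2) would be required here.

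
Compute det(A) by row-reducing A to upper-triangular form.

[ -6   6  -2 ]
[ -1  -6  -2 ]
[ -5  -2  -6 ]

Forward elimination:
R2 <- R2 - (1/6)*R1:  [    0    -7  -5/3 ]
R3 <- R3 - (5/6)*R1:  [     0     -7  -13/3 ]
R3 <- R3 - (1)*R2:  [    0     0  -8/3 ]
Upper-triangular form:
[ -6   6    -2 ]
[  0  -7  -5/3 ]
[  0   0  -8/3 ]
det(A) = (-1)^0 * (-6) * (-7) * (-8/3) = -112  (0 row swaps -> sign +1)

det(A) = -112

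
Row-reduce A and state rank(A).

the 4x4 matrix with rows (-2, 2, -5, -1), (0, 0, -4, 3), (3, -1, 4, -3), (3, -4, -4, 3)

rank(A) = 4

Row reduction:
R3 <- R3 - (-3/2)*R1:  [    0     2  -7/2  -9/2 ]
R4 <- R4 - (-3/2)*R1:  [     0     -1  -23/2    3/2 ]
R2 <-> R3   (pivot in column 2 was zero)
[ -2   2     -5    -1 ]
[  0   2   -7/2  -9/2 ]
[  0   0     -4     3 ]
[  0  -1  -23/2   3/2 ]
R4 <- R4 - (-1/2)*R2:  [     0      0  -53/4   -3/4 ]
R4 <- R4 - (53/16)*R3:  [       0        0        0  -171/16 ]
Row echelon form:
[ -2  2    -5       -1 ]
[  0  2  -7/2     -9/2 ]
[  0  0    -4        3 ]
[  0  0     0  -171/16 ]
Nonzero rows / pivot columns: 4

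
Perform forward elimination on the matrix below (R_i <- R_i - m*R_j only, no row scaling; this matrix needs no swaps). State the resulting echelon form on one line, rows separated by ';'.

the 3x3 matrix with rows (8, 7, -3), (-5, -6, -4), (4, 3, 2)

REF = [8 7 -3; 0 -13/8 -47/8; 0 0 69/13]

Forward elimination:
R2 <- R2 - (-5/8)*R1:  [     0  -13/8  -47/8 ]
R3 <- R3 - (1/2)*R1:  [    0  -1/2   7/2 ]
R3 <- R3 - (4/13)*R2:  [     0      0  69/13 ]
Row echelon form:
[ 8      7     -3 ]
[ 0  -13/8  -47/8 ]
[ 0      0  69/13 ]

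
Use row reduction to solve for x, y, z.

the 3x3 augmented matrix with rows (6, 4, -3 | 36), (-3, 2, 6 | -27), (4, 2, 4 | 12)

(5, 0, -2)

Forward elimination on [A|b]:
R2 <- R2 - (-1/2)*R1:  [   0    4  9/2   -9 ]
R3 <- R3 - (2/3)*R1:  [    0  -2/3     6   -12 ]
R3 <- R3 - (-1/6)*R2:  [     0      0   27/4  -27/2 ]
Row echelon form:
[ 6  4    -3  |     36 ]
[ 0  4   9/2  |     -9 ]
[ 0  0  27/4  |  -27/2 ]
Back-substitution:
z = (-27/2) / (27/4) = -2
y = (-9 - (9/2)*(-2)) / 4 = 0
x = (36 - (4)*(0) - (-3)*(-2)) / 6 = 5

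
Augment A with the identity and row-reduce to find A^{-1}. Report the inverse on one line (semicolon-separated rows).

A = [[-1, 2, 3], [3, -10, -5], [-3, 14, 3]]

Gauss-Jordan on [A | I]:
R1 <- (1/-1)*R1:  [  1  -2  -3  |  -1   0   0 ]
R2 <- R2 - (3)*R1:  [  0  -4   4  |   3   1   0 ]
R3 <- R3 - (-3)*R1:  [  0   8  -6  |  -3   0   1 ]
R2 <- (1/-4)*R2:  [    0     1    -1  |  -3/4  -1/4     0 ]
R1 <- R1 - (-2)*R2:  [    1     0    -5  |  -5/2  -1/2     0 ]
R3 <- R3 - (8)*R2:  [ 0  0  2  |  3  2  1 ]
R3 <- (1/2)*R3:  [   0    0    1  |  3/2    1  1/2 ]
R1 <- R1 - (-5)*R3:  [   1    0    0  |    5  9/2  5/2 ]
R2 <- R2 - (-1)*R3:  [   0    1    0  |  3/4  3/4  1/2 ]
Right block of [I | A^{-1}] is the inverse:
[   5  9/2  5/2 ]
[ 3/4  3/4  1/2 ]
[ 3/2    1  1/2 ]

inverse = [5 9/2 5/2; 3/4 3/4 1/2; 3/2 1 1/2]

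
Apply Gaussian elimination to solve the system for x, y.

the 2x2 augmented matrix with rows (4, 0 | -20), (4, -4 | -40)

(-5, 5)

Forward elimination on [A|b]:
R2 <- R2 - (1)*R1:  [   0   -4  -20 ]
Row echelon form:
[ 4   0  |  -20 ]
[ 0  -4  |  -20 ]
Back-substitution:
y = (-20) / -4 = 5
x = (-20) / 4 = -5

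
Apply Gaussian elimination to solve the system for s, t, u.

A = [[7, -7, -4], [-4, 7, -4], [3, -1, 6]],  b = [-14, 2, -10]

(-4, -2, 0)

Forward elimination on [A|b]:
R2 <- R2 - (-4/7)*R1:  [     0      3  -44/7     -6 ]
R3 <- R3 - (3/7)*R1:  [    0     2  54/7    -4 ]
R3 <- R3 - (2/3)*R2:  [      0       0  250/21       0 ]
Row echelon form:
[ 7  -7      -4  |  -14 ]
[ 0   3   -44/7  |   -6 ]
[ 0   0  250/21  |    0 ]
Back-substitution:
u = (0) / (250/21) = 0
t = (-6 - (-44/7)*(0)) / 3 = -2
s = (-14 - (-7)*(-2) - (-4)*(0)) / 7 = -4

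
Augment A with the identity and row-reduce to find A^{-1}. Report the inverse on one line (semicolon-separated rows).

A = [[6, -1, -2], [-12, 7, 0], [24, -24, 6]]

Gauss-Jordan on [A | I]:
R1 <- (1/6)*R1:  [    1  -1/6  -1/3  |   1/6     0     0 ]
R2 <- R2 - (-12)*R1:  [  0   5  -4  |   2   1   0 ]
R3 <- R3 - (24)*R1:  [   0  -20   14  |   -4    0    1 ]
R2 <- (1/5)*R2:  [    0     1  -4/5  |   2/5   1/5     0 ]
R1 <- R1 - (-1/6)*R2:  [     1      0  -7/15  |   7/30   1/30      0 ]
R3 <- R3 - (-20)*R2:  [  0   0  -2  |   4   4   1 ]
R3 <- (1/-2)*R3:  [    0     0     1  |    -2    -2  -1/2 ]
R1 <- R1 - (-7/15)*R3:  [     1      0      0  |  -7/10  -9/10  -7/30 ]
R2 <- R2 - (-4/5)*R3:  [    0     1     0  |  -6/5  -7/5  -2/5 ]
Right block of [I | A^{-1}] is the inverse:
[ -7/10  -9/10  -7/30 ]
[  -6/5   -7/5   -2/5 ]
[    -2     -2   -1/2 ]

inverse = [-7/10 -9/10 -7/30; -6/5 -7/5 -2/5; -2 -2 -1/2]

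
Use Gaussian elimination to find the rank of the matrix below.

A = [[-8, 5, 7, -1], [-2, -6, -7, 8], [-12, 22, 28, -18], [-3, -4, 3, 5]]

rank(A) = 3

Row reduction:
R2 <- R2 - (1/4)*R1:  [     0  -29/4  -35/4   33/4 ]
R3 <- R3 - (3/2)*R1:  [     0   29/2   35/2  -33/2 ]
R4 <- R4 - (3/8)*R1:  [     0  -47/8    3/8   43/8 ]
R3 <- R3 - (-2)*R2:  [ 0  0  0  0 ]
R4 <- R4 - (47/58)*R2:  [      0       0  433/58  -38/29 ]
R3 <-> R4   (pivot in column 3 was zero)
[ -8      5       7      -1 ]
[  0  -29/4   -35/4    33/4 ]
[  0      0  433/58  -38/29 ]
[  0      0       0       0 ]
Row echelon form:
[ -8      5       7      -1 ]
[  0  -29/4   -35/4    33/4 ]
[  0      0  433/58  -38/29 ]
[  0      0       0       0 ]
Nonzero rows / pivot columns: 3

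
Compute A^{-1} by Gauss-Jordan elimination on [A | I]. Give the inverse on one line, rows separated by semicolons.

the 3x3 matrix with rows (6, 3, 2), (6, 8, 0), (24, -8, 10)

Gauss-Jordan on [A | I]:
R1 <- (1/6)*R1:  [   1  1/2  1/3  |  1/6    0    0 ]
R2 <- R2 - (6)*R1:  [  0   5  -2  |  -1   1   0 ]
R3 <- R3 - (24)*R1:  [   0  -20    2  |   -4    0    1 ]
R2 <- (1/5)*R2:  [    0     1  -2/5  |  -1/5   1/5     0 ]
R1 <- R1 - (1/2)*R2:  [     1      0   8/15  |   4/15  -1/10      0 ]
R3 <- R3 - (-20)*R2:  [  0   0  -6  |  -8   4   1 ]
R3 <- (1/-6)*R3:  [    0     0     1  |   4/3  -2/3  -1/6 ]
R1 <- R1 - (8/15)*R3:  [     1      0      0  |   -4/9  23/90   4/45 ]
R2 <- R2 - (-2/5)*R3:  [     0      1      0  |    1/3  -1/15  -1/15 ]
Right block of [I | A^{-1}] is the inverse:
[ -4/9  23/90   4/45 ]
[  1/3  -1/15  -1/15 ]
[  4/3   -2/3   -1/6 ]

inverse = [-4/9 23/90 4/45; 1/3 -1/15 -1/15; 4/3 -2/3 -1/6]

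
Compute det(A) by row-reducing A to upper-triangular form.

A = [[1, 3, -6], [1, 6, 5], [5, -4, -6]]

Forward elimination:
R2 <- R2 - (1)*R1:  [  0   3  11 ]
R3 <- R3 - (5)*R1:  [   0  -19   24 ]
R3 <- R3 - (-19/3)*R2:  [     0      0  281/3 ]
Upper-triangular form:
[ 1  3     -6 ]
[ 0  3     11 ]
[ 0  0  281/3 ]
det(A) = (-1)^0 * (1) * (3) * (281/3) = 281  (0 row swaps -> sign +1)

det(A) = 281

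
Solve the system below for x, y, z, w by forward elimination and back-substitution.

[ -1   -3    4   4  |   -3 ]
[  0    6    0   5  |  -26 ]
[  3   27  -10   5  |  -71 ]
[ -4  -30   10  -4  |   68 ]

Forward elimination on [A|b]:
R3 <- R3 - (-3)*R1:  [   0   18    2   17  -80 ]
R4 <- R4 - (4)*R1:  [   0  -18   -6  -20   80 ]
R3 <- R3 - (3)*R2:  [  0   0   2   2  -2 ]
R4 <- R4 - (-3)*R2:  [  0   0  -6  -5   2 ]
R4 <- R4 - (-3)*R3:  [  0   0   0   1  -4 ]
Row echelon form:
[ -1  -3  4  4  |   -3 ]
[  0   6  0  5  |  -26 ]
[  0   0  2  2  |   -2 ]
[  0   0  0  1  |   -4 ]
Back-substitution:
w = (-4) / 1 = -4
z = (-2 - (2)*(-4)) / 2 = 3
y = (-26 - (5)*(-4)) / 6 = -1
x = (-3 - (-3)*(-1) - (4)*(3) - (4)*(-4)) / -1 = 2

(2, -1, 3, -4)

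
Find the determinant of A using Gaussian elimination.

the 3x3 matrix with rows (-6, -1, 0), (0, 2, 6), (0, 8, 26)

Forward elimination:
R3 <- R3 - (4)*R2:  [ 0  0  2 ]
Upper-triangular form:
[ -6  -1  0 ]
[  0   2  6 ]
[  0   0  2 ]
det(A) = (-1)^0 * (-6) * (2) * (2) = -24  (0 row swaps -> sign +1)

det(A) = -24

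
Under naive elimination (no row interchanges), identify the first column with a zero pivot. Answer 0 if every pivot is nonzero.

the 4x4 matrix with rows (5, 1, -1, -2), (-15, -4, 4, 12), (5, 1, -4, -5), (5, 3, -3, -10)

Naive forward elimination:
R2 <- R2 - (-3)*R1:  [  0  -1   1   6 ]
R3 <- R3 - (1)*R1:  [  0   0  -3  -3 ]
R4 <- R4 - (1)*R1:  [  0   2  -2  -8 ]
R4 <- R4 - (-2)*R2:  [ 0  0  0  4 ]
All pivots nonzero; naive elimination completes without hitting a zero pivot.

first zero-pivot column = 0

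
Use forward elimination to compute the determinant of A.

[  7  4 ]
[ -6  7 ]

det(A) = 73

Forward elimination:
R2 <- R2 - (-6/7)*R1:  [    0  73/7 ]
Upper-triangular form:
[ 7     4 ]
[ 0  73/7 ]
det(A) = (-1)^0 * (7) * (73/7) = 73  (0 row swaps -> sign +1)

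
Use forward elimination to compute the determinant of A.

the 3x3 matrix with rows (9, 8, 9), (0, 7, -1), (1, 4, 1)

Forward elimination:
R3 <- R3 - (1/9)*R1:  [    0  28/9     0 ]
R3 <- R3 - (4/9)*R2:  [   0    0  4/9 ]
Upper-triangular form:
[ 9  8    9 ]
[ 0  7   -1 ]
[ 0  0  4/9 ]
det(A) = (-1)^0 * (9) * (7) * (4/9) = 28  (0 row swaps -> sign +1)

det(A) = 28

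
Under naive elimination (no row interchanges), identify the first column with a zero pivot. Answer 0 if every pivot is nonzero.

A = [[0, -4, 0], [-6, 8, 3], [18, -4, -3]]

Naive forward elimination:
Pivot entry (1,1) is zero but row 2 has -6 in column 1 -> naive elimination stops; a row interchange (e.g. R1 <-> R2) would be required here.

first zero-pivot column = 1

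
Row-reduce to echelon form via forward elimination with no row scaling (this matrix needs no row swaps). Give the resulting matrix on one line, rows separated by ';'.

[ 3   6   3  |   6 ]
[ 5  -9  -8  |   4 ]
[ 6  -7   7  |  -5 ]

REF = [3 6 3 6; 0 -19 -13 -6; 0 0 14 -11]

Forward elimination:
R2 <- R2 - (5/3)*R1:  [   0  -19  -13   -6 ]
R3 <- R3 - (2)*R1:  [   0  -19    1  -17 ]
R3 <- R3 - (1)*R2:  [   0    0   14  -11 ]
Row echelon form:
[ 3    6    3  |    6 ]
[ 0  -19  -13  |   -6 ]
[ 0    0   14  |  -11 ]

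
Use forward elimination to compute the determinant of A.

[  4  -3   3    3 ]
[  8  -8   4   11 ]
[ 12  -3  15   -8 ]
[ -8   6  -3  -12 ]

Forward elimination:
R2 <- R2 - (2)*R1:  [  0  -2  -2   5 ]
R3 <- R3 - (3)*R1:  [   0    6    6  -17 ]
R4 <- R4 - (-2)*R1:  [  0   0   3  -6 ]
R3 <- R3 - (-3)*R2:  [  0   0   0  -2 ]
R3 <-> R4   (pivot in column 3 was zero)
[ 4  -3   3   3 ]
[ 0  -2  -2   5 ]
[ 0   0   3  -6 ]
[ 0   0   0  -2 ]
Upper-triangular form:
[ 4  -3   3   3 ]
[ 0  -2  -2   5 ]
[ 0   0   3  -6 ]
[ 0   0   0  -2 ]
det(A) = (-1)^1 * (4) * (-2) * (3) * (-2) = -48  (1 row swap -> sign -1)

det(A) = -48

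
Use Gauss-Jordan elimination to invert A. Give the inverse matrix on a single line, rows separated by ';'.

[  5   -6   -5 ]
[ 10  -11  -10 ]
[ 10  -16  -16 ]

Gauss-Jordan on [A | I]:
R1 <- (1/5)*R1:  [    1  -6/5    -1  |   1/5     0     0 ]
R2 <- R2 - (10)*R1:  [  0   1   0  |  -2   1   0 ]
R3 <- R3 - (10)*R1:  [  0  -4  -6  |  -2   0   1 ]
R1 <- R1 - (-6/5)*R2:  [     1      0     -1  |  -11/5    6/5      0 ]
R3 <- R3 - (-4)*R2:  [   0    0   -6  |  -10    4    1 ]
R3 <- (1/-6)*R3:  [    0     0     1  |   5/3  -2/3  -1/6 ]
R1 <- R1 - (-1)*R3:  [     1      0      0  |  -8/15   8/15   -1/6 ]
Right block of [I | A^{-1}] is the inverse:
[ -8/15  8/15  -1/6 ]
[    -2     1     0 ]
[   5/3  -2/3  -1/6 ]

inverse = [-8/15 8/15 -1/6; -2 1 0; 5/3 -2/3 -1/6]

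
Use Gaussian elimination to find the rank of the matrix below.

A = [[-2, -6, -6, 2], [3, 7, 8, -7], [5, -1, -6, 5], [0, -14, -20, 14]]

Row reduction:
R2 <- R2 - (-3/2)*R1:  [  0  -2  -1  -4 ]
R3 <- R3 - (-5/2)*R1:  [   0  -16  -21   10 ]
R3 <- R3 - (8)*R2:  [   0    0  -13   42 ]
R4 <- R4 - (7)*R2:  [   0    0  -13   42 ]
R4 <- R4 - (1)*R3:  [ 0  0  0  0 ]
Row echelon form:
[ -2  -6   -6   2 ]
[  0  -2   -1  -4 ]
[  0   0  -13  42 ]
[  0   0    0   0 ]
Nonzero rows / pivot columns: 3

rank(A) = 3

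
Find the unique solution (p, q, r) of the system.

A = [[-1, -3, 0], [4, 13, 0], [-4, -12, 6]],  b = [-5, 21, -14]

(2, 1, 1)

Forward elimination on [A|b]:
R2 <- R2 - (-4)*R1:  [ 0  1  0  1 ]
R3 <- R3 - (4)*R1:  [ 0  0  6  6 ]
Row echelon form:
[ -1  -3  0  |  -5 ]
[  0   1  0  |   1 ]
[  0   0  6  |   6 ]
Back-substitution:
r = (6) / 6 = 1
q = (1) / 1 = 1
p = (-5 - (-3)*(1)) / -1 = 2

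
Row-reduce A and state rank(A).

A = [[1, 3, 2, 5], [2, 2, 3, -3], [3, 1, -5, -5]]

rank(A) = 3

Row reduction:
R2 <- R2 - (2)*R1:  [   0   -4   -1  -13 ]
R3 <- R3 - (3)*R1:  [   0   -8  -11  -20 ]
R3 <- R3 - (2)*R2:  [  0   0  -9   6 ]
Row echelon form:
[ 1   3   2    5 ]
[ 0  -4  -1  -13 ]
[ 0   0  -9    6 ]
Nonzero rows / pivot columns: 3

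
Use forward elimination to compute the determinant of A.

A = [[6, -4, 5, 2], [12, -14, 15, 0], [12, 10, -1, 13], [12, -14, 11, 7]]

det(A) = -576

Forward elimination:
R2 <- R2 - (2)*R1:  [  0  -6   5  -4 ]
R3 <- R3 - (2)*R1:  [   0   18  -11    9 ]
R4 <- R4 - (2)*R1:  [  0  -6   1   3 ]
R3 <- R3 - (-3)*R2:  [  0   0   4  -3 ]
R4 <- R4 - (1)*R2:  [  0   0  -4   7 ]
R4 <- R4 - (-1)*R3:  [ 0  0  0  4 ]
Upper-triangular form:
[ 6  -4  5   2 ]
[ 0  -6  5  -4 ]
[ 0   0  4  -3 ]
[ 0   0  0   4 ]
det(A) = (-1)^0 * (6) * (-6) * (4) * (4) = -576  (0 row swaps -> sign +1)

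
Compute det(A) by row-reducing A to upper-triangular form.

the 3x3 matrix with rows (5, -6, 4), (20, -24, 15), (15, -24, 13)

Forward elimination:
R2 <- R2 - (4)*R1:  [  0   0  -1 ]
R3 <- R3 - (3)*R1:  [  0  -6   1 ]
R2 <-> R3   (pivot in column 2 was zero)
[ 5  -6   4 ]
[ 0  -6   1 ]
[ 0   0  -1 ]
Upper-triangular form:
[ 5  -6   4 ]
[ 0  -6   1 ]
[ 0   0  -1 ]
det(A) = (-1)^1 * (5) * (-6) * (-1) = -30  (1 row swap -> sign -1)

det(A) = -30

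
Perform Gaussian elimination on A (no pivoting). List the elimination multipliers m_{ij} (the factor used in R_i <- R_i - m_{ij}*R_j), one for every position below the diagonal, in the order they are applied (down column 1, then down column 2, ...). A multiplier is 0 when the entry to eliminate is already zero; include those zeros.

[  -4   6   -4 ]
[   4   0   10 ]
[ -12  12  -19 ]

multipliers: -1, 3, -1

Forward elimination:
R2 <- R2 - (-1)*R1:  [ 0  6  6 ]
R3 <- R3 - (3)*R1:  [  0  -6  -7 ]
R3 <- R3 - (-1)*R2:  [  0   0  -1 ]
Multipliers (in order of application): m_{21} = -1, m_{31} = 3, m_{32} = -1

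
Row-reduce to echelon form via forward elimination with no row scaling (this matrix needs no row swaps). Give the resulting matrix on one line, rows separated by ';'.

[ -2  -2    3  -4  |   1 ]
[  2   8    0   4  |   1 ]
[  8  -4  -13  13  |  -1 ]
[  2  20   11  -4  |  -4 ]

Forward elimination:
R2 <- R2 - (-1)*R1:  [ 0  6  3  0  2 ]
R3 <- R3 - (-4)*R1:  [   0  -12   -1   -3    3 ]
R4 <- R4 - (-1)*R1:  [  0  18  14  -8  -3 ]
R3 <- R3 - (-2)*R2:  [  0   0   5  -3   7 ]
R4 <- R4 - (3)*R2:  [  0   0   5  -8  -9 ]
R4 <- R4 - (1)*R3:  [   0    0    0   -5  -16 ]
Row echelon form:
[ -2  -2  3  -4  |    1 ]
[  0   6  3   0  |    2 ]
[  0   0  5  -3  |    7 ]
[  0   0  0  -5  |  -16 ]

REF = [-2 -2 3 -4 1; 0 6 3 0 2; 0 0 5 -3 7; 0 0 0 -5 -16]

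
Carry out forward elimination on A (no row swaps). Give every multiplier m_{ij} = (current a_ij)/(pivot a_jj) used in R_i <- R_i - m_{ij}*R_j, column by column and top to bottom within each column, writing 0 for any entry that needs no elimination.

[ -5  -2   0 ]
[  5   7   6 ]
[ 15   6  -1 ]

Forward elimination:
R2 <- R2 - (-1)*R1:  [ 0  5  6 ]
R3 <- R3 - (-3)*R1:  [  0   0  -1 ]
R3: entry in column 2 is already 0 -> m_{32} = 0 (no row operation needed)
Multipliers (in order of application): m_{21} = -1, m_{31} = -3, m_{32} = 0

multipliers: -1, -3, 0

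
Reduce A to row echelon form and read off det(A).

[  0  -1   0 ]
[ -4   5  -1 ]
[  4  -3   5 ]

det(A) = -16

Forward elimination:
R1 <-> R2   (pivot in column 1 was zero)
[ -4   5  -1 ]
[  0  -1   0 ]
[  4  -3   5 ]
R3 <- R3 - (-1)*R1:  [ 0  2  4 ]
R3 <- R3 - (-2)*R2:  [ 0  0  4 ]
Upper-triangular form:
[ -4   5  -1 ]
[  0  -1   0 ]
[  0   0   4 ]
det(A) = (-1)^1 * (-4) * (-1) * (4) = -16  (1 row swap -> sign -1)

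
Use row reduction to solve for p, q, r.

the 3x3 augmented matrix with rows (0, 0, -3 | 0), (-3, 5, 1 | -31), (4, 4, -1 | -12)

Forward elimination on [A|b]:
R1 <-> R2   (pivot in column 1 was zero)
[ -3  5   1  -31 ]
[  0  0  -3    0 ]
[  4  4  -1  -12 ]
R3 <- R3 - (-4/3)*R1:  [      0    32/3     1/3  -160/3 ]
R2 <-> R3   (pivot in column 2 was zero)
[ -3     5    1     -31 ]
[  0  32/3  1/3  -160/3 ]
[  0     0   -3       0 ]
Row echelon form:
[ -3     5    1  |     -31 ]
[  0  32/3  1/3  |  -160/3 ]
[  0     0   -3  |       0 ]
Back-substitution:
r = (0) / -3 = 0
q = (-160/3 - (1/3)*(0)) / (32/3) = -5
p = (-31 - (5)*(-5) - (1)*(0)) / -3 = 2

(2, -5, 0)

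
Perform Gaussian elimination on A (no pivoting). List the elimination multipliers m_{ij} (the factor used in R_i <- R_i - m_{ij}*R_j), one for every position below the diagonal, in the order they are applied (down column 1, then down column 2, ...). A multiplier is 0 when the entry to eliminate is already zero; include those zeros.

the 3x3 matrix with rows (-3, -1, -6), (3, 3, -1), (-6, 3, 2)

Forward elimination:
R2 <- R2 - (-1)*R1:  [  0   2  -7 ]
R3 <- R3 - (2)*R1:  [  0   5  14 ]
R3 <- R3 - (5/2)*R2:  [    0     0  63/2 ]
Multipliers (in order of application): m_{21} = -1, m_{31} = 2, m_{32} = 5/2

multipliers: -1, 2, 5/2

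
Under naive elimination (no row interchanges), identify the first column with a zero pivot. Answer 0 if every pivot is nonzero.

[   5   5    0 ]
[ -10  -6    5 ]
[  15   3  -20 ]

first zero-pivot column = 0

Naive forward elimination:
R2 <- R2 - (-2)*R1:  [ 0  4  5 ]
R3 <- R3 - (3)*R1:  [   0  -12  -20 ]
R3 <- R3 - (-3)*R2:  [  0   0  -5 ]
All pivots nonzero; naive elimination completes without hitting a zero pivot.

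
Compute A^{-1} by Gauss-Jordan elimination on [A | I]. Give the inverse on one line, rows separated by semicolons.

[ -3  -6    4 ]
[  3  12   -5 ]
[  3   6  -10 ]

Gauss-Jordan on [A | I]:
R1 <- (1/-3)*R1:  [    1     2  -4/3  |  -1/3     0     0 ]
R2 <- R2 - (3)*R1:  [  0   6  -1  |   1   1   0 ]
R3 <- R3 - (3)*R1:  [  0   0  -6  |   1   0   1 ]
R2 <- (1/6)*R2:  [    0     1  -1/6  |   1/6   1/6     0 ]
R1 <- R1 - (2)*R2:  [    1     0    -1  |  -2/3  -1/3     0 ]
R3 <- (1/-6)*R3:  [    0     0     1  |  -1/6     0  -1/6 ]
R1 <- R1 - (-1)*R3:  [    1     0     0  |  -5/6  -1/3  -1/6 ]
R2 <- R2 - (-1/6)*R3:  [     0      1      0  |   5/36    1/6  -1/36 ]
Right block of [I | A^{-1}] is the inverse:
[ -5/6  -1/3   -1/6 ]
[ 5/36   1/6  -1/36 ]
[ -1/6     0   -1/6 ]

inverse = [-5/6 -1/3 -1/6; 5/36 1/6 -1/36; -1/6 0 -1/6]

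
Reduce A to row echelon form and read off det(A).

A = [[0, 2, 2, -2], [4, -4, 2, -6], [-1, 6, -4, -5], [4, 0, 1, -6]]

Forward elimination:
R1 <-> R2   (pivot in column 1 was zero)
[  4  -4   2  -6 ]
[  0   2   2  -2 ]
[ -1   6  -4  -5 ]
[  4   0   1  -6 ]
R3 <- R3 - (-1/4)*R1:  [     0      5   -7/2  -13/2 ]
R4 <- R4 - (1)*R1:  [  0   4  -1   0 ]
R3 <- R3 - (5/2)*R2:  [     0      0  -17/2   -3/2 ]
R4 <- R4 - (2)*R2:  [  0   0  -5   4 ]
R4 <- R4 - (10/17)*R3:  [     0      0      0  83/17 ]
Upper-triangular form:
[ 4  -4      2     -6 ]
[ 0   2      2     -2 ]
[ 0   0  -17/2   -3/2 ]
[ 0   0      0  83/17 ]
det(A) = (-1)^1 * (4) * (2) * (-17/2) * (83/17) = 332  (1 row swap -> sign -1)

det(A) = 332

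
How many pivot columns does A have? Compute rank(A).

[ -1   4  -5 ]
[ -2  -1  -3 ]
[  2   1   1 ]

rank(A) = 3

Row reduction:
R2 <- R2 - (2)*R1:  [  0  -9   7 ]
R3 <- R3 - (-2)*R1:  [  0   9  -9 ]
R3 <- R3 - (-1)*R2:  [  0   0  -2 ]
Row echelon form:
[ -1   4  -5 ]
[  0  -9   7 ]
[  0   0  -2 ]
Nonzero rows / pivot columns: 3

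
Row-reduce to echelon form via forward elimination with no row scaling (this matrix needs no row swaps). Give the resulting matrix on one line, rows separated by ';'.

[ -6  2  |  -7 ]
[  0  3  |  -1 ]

Forward elimination:
Row echelon form:
[ -6  2  |  -7 ]
[  0  3  |  -1 ]

REF = [-6 2 -7; 0 3 -1]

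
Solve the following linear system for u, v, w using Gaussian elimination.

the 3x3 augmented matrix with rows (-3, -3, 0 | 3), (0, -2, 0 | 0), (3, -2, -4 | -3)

(-1, 0, 0)

Forward elimination on [A|b]:
R3 <- R3 - (-1)*R1:  [  0  -5  -4   0 ]
R3 <- R3 - (5/2)*R2:  [  0   0  -4   0 ]
Row echelon form:
[ -3  -3   0  |  3 ]
[  0  -2   0  |  0 ]
[  0   0  -4  |  0 ]
Back-substitution:
w = (0) / -4 = 0
v = (0) / -2 = 0
u = (3 - (-3)*(0)) / -3 = -1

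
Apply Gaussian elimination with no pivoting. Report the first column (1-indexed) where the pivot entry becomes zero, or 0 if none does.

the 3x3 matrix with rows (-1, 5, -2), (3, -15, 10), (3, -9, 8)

first zero-pivot column = 2

Naive forward elimination:
R2 <- R2 - (-3)*R1:  [ 0  0  4 ]
R3 <- R3 - (-3)*R1:  [ 0  6  2 ]
Matrix at this point:
[ -1  5  -2 ]
[  0  0   4 ]
[  0  6   2 ]
Pivot entry (2,2) is zero but row 3 has 6 in column 2 -> naive elimination stops; a row interchange (e.g. R2 <-> R3) would be required here.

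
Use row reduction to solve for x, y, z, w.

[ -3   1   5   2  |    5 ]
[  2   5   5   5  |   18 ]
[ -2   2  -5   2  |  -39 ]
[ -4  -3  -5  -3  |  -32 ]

(4, 2, 5, -5)

Forward elimination on [A|b]:
R2 <- R2 - (-2/3)*R1:  [    0  17/3  25/3  19/3  64/3 ]
R3 <- R3 - (2/3)*R1:  [      0     4/3   -25/3     2/3  -127/3 ]
R4 <- R4 - (4/3)*R1:  [      0   -13/3   -35/3   -17/3  -116/3 ]
R3 <- R3 - (4/17)*R2:  [       0        0  -175/17   -14/17  -805/17 ]
R4 <- R4 - (-13/17)*R2:  [       0        0   -90/17   -14/17  -380/17 ]
R4 <- R4 - (18/35)*R3:  [    0     0     0  -2/5     2 ]
Row echelon form:
[ -3     1        5       2  |        5 ]
[  0  17/3     25/3    19/3  |     64/3 ]
[  0     0  -175/17  -14/17  |  -805/17 ]
[  0     0        0    -2/5  |        2 ]
Back-substitution:
w = (2) / (-2/5) = -5
z = (-805/17 - (-14/17)*(-5)) / (-175/17) = 5
y = (64/3 - (25/3)*(5) - (19/3)*(-5)) / (17/3) = 2
x = (5 - (1)*(2) - (5)*(5) - (2)*(-5)) / -3 = 4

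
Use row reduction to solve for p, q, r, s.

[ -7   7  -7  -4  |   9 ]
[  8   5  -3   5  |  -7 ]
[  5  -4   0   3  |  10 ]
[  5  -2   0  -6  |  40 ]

(2, -3, -4, -4)

Forward elimination on [A|b]:
R2 <- R2 - (-8/7)*R1:  [    0    13   -11   3/7  23/7 ]
R3 <- R3 - (-5/7)*R1:  [     0      1     -5    1/7  115/7 ]
R4 <- R4 - (-5/7)*R1:  [     0      3     -5  -62/7  325/7 ]
R3 <- R3 - (1/13)*R2:  [       0        0   -54/13    10/91  1472/91 ]
R4 <- R4 - (3/13)*R2:  [       0        0   -32/13  -815/91  4156/91 ]
R4 <- R4 - (16/27)*R3:  [         0          0          0  -1705/189   6820/189 ]
Row echelon form:
[ -7   7      -7         -4  |         9 ]
[  0  13     -11        3/7  |      23/7 ]
[  0   0  -54/13      10/91  |   1472/91 ]
[  0   0       0  -1705/189  |  6820/189 ]
Back-substitution:
s = (6820/189) / (-1705/189) = -4
r = (1472/91 - (10/91)*(-4)) / (-54/13) = -4
q = (23/7 - (-11)*(-4) - (3/7)*(-4)) / 13 = -3
p = (9 - (7)*(-3) - (-7)*(-4) - (-4)*(-4)) / -7 = 2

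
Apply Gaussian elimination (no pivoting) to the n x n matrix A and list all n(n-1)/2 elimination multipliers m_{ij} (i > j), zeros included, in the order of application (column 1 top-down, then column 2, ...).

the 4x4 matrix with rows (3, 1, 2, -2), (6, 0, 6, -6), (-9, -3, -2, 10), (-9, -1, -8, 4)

multipliers: 2, -3, -3, 0, -1, 0

Forward elimination:
R2 <- R2 - (2)*R1:  [  0  -2   2  -2 ]
R3 <- R3 - (-3)*R1:  [ 0  0  4  4 ]
R4 <- R4 - (-3)*R1:  [  0   2  -2  -2 ]
R3: entry in column 2 is already 0 -> m_{32} = 0 (no row operation needed)
R4 <- R4 - (-1)*R2:  [  0   0   0  -4 ]
R4: entry in column 3 is already 0 -> m_{43} = 0 (no row operation needed)
Multipliers (in order of application): m_{21} = 2, m_{31} = -3, m_{41} = -3, m_{32} = 0, m_{42} = -1, m_{43} = 0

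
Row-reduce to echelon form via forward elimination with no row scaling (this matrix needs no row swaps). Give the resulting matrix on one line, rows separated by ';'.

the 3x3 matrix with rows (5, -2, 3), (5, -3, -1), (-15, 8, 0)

REF = [5 -2 3; 0 -1 -4; 0 0 1]

Forward elimination:
R2 <- R2 - (1)*R1:  [  0  -1  -4 ]
R3 <- R3 - (-3)*R1:  [ 0  2  9 ]
R3 <- R3 - (-2)*R2:  [ 0  0  1 ]
Row echelon form:
[ 5  -2   3 ]
[ 0  -1  -4 ]
[ 0   0   1 ]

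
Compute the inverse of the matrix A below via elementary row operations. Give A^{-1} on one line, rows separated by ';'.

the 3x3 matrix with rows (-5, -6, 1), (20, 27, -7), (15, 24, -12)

inverse = [-52/15 -16/15 1/3; 3 1 -1/3; 5/3 2/3 -1/3]

Gauss-Jordan on [A | I]:
R1 <- (1/-5)*R1:  [    1   6/5  -1/5  |  -1/5     0     0 ]
R2 <- R2 - (20)*R1:  [  0   3  -3  |   4   1   0 ]
R3 <- R3 - (15)*R1:  [  0   6  -9  |   3   0   1 ]
R2 <- (1/3)*R2:  [   0    1   -1  |  4/3  1/3    0 ]
R1 <- R1 - (6/5)*R2:  [    1     0     1  |  -9/5  -2/5     0 ]
R3 <- R3 - (6)*R2:  [  0   0  -3  |  -5  -2   1 ]
R3 <- (1/-3)*R3:  [    0     0     1  |   5/3   2/3  -1/3 ]
R1 <- R1 - (1)*R3:  [      1       0       0  |  -52/15  -16/15     1/3 ]
R2 <- R2 - (-1)*R3:  [    0     1     0  |     3     1  -1/3 ]
Right block of [I | A^{-1}] is the inverse:
[ -52/15  -16/15   1/3 ]
[      3       1  -1/3 ]
[    5/3     2/3  -1/3 ]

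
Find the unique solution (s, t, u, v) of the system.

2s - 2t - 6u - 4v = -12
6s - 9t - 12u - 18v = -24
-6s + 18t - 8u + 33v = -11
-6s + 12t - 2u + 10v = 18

(-5, 0, 1, -1)

Forward elimination on [A|b]:
R2 <- R2 - (3)*R1:  [  0  -3   6  -6  12 ]
R3 <- R3 - (-3)*R1:  [   0   12  -26   21  -47 ]
R4 <- R4 - (-3)*R1:  [   0    6  -20   -2  -18 ]
R3 <- R3 - (-4)*R2:  [  0   0  -2  -3   1 ]
R4 <- R4 - (-2)*R2:  [   0    0   -8  -14    6 ]
R4 <- R4 - (4)*R3:  [  0   0   0  -2   2 ]
Row echelon form:
[ 2  -2  -6  -4  |  -12 ]
[ 0  -3   6  -6  |   12 ]
[ 0   0  -2  -3  |    1 ]
[ 0   0   0  -2  |    2 ]
Back-substitution:
v = (2) / -2 = -1
u = (1 - (-3)*(-1)) / -2 = 1
t = (12 - (6)*(1) - (-6)*(-1)) / -3 = 0
s = (-12 - (-2)*(0) - (-6)*(1) - (-4)*(-1)) / 2 = -5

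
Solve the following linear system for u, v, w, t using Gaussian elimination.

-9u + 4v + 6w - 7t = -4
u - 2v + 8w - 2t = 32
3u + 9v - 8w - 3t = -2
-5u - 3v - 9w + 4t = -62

(4, 2, 4, 0)

Forward elimination on [A|b]:
R2 <- R2 - (-1/9)*R1:  [     0  -14/9   26/3  -25/9  284/9 ]
R3 <- R3 - (-1/3)*R1:  [     0   31/3     -6  -16/3  -10/3 ]
R4 <- R4 - (5/9)*R1:  [      0   -47/9   -37/3    71/9  -538/9 ]
R3 <- R3 - (-93/14)*R2:  [       0        0    361/7  -333/14   1444/7 ]
R4 <- R4 - (47/14)*R2:  [       0        0   -290/7   241/14  -1160/7 ]
R4 <- R4 - (-290/361)*R3:  [         0          0          0  -1367/722          0 ]
Row echelon form:
[ -9      4      6         -7  |      -4 ]
[  0  -14/9   26/3      -25/9  |   284/9 ]
[  0      0  361/7    -333/14  |  1444/7 ]
[  0      0      0  -1367/722  |       0 ]
Back-substitution:
t = (0) / (-1367/722) = 0
w = (1444/7 - (-333/14)*(0)) / (361/7) = 4
v = (284/9 - (26/3)*(4) - (-25/9)*(0)) / (-14/9) = 2
u = (-4 - (4)*(2) - (6)*(4) - (-7)*(0)) / -9 = 4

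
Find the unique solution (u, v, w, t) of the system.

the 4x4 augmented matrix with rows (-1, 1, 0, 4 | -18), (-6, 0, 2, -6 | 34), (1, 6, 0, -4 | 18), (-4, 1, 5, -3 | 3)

(-2, 0, -4, -5)

Forward elimination on [A|b]:
R2 <- R2 - (6)*R1:  [   0   -6    2  -30  142 ]
R3 <- R3 - (-1)*R1:  [ 0  7  0  0  0 ]
R4 <- R4 - (4)*R1:  [   0   -3    5  -19   75 ]
R3 <- R3 - (-7/6)*R2:  [     0      0    7/3    -35  497/3 ]
R4 <- R4 - (1/2)*R2:  [  0   0   4  -4   4 ]
R4 <- R4 - (12/7)*R3:  [    0     0     0    56  -280 ]
Row echelon form:
[ -1   1    0    4  |    -18 ]
[  0  -6    2  -30  |    142 ]
[  0   0  7/3  -35  |  497/3 ]
[  0   0    0   56  |   -280 ]
Back-substitution:
t = (-280) / 56 = -5
w = (497/3 - (-35)*(-5)) / (7/3) = -4
v = (142 - (2)*(-4) - (-30)*(-5)) / -6 = 0
u = (-18 - (1)*(0) - (4)*(-5)) / -1 = -2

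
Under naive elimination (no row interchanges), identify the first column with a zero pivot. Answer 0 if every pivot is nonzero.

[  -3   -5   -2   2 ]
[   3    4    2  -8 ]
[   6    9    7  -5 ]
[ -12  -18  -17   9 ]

first zero-pivot column = 0

Naive forward elimination:
R2 <- R2 - (-1)*R1:  [  0  -1   0  -6 ]
R3 <- R3 - (-2)*R1:  [  0  -1   3  -1 ]
R4 <- R4 - (4)*R1:  [  0   2  -9   1 ]
R3 <- R3 - (1)*R2:  [ 0  0  3  5 ]
R4 <- R4 - (-2)*R2:  [   0    0   -9  -11 ]
R4 <- R4 - (-3)*R3:  [ 0  0  0  4 ]
All pivots nonzero; naive elimination completes without hitting a zero pivot.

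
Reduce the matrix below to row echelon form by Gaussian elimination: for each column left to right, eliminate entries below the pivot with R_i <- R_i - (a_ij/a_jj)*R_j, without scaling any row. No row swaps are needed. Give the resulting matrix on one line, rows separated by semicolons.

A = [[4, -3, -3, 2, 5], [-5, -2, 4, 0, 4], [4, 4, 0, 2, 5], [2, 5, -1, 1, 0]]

Forward elimination:
R2 <- R2 - (-5/4)*R1:  [     0  -23/4    1/4    5/2   41/4 ]
R3 <- R3 - (1)*R1:  [ 0  7  3  0  0 ]
R4 <- R4 - (1/2)*R1:  [    0  13/2   1/2     0  -5/2 ]
R3 <- R3 - (-28/23)*R2:  [      0       0   76/23   70/23  287/23 ]
R4 <- R4 - (-26/23)*R2:  [      0       0   18/23   65/23  209/23 ]
R4 <- R4 - (9/38)*R3:  [      0       0       0   40/19  233/38 ]
Row echelon form:
[ 4     -3     -3      2       5 ]
[ 0  -23/4    1/4    5/2    41/4 ]
[ 0      0  76/23  70/23  287/23 ]
[ 0      0      0  40/19  233/38 ]

REF = [4 -3 -3 2 5; 0 -23/4 1/4 5/2 41/4; 0 0 76/23 70/23 287/23; 0 0 0 40/19 233/38]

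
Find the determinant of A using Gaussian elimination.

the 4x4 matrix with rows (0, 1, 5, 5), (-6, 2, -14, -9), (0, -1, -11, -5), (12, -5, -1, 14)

det(A) = -36

Forward elimination:
R1 <-> R2   (pivot in column 1 was zero)
[ -6   2  -14  -9 ]
[  0   1    5   5 ]
[  0  -1  -11  -5 ]
[ 12  -5   -1  14 ]
R4 <- R4 - (-2)*R1:  [   0   -1  -29   -4 ]
R3 <- R3 - (-1)*R2:  [  0   0  -6   0 ]
R4 <- R4 - (-1)*R2:  [   0    0  -24    1 ]
R4 <- R4 - (4)*R3:  [ 0  0  0  1 ]
Upper-triangular form:
[ -6  2  -14  -9 ]
[  0  1    5   5 ]
[  0  0   -6   0 ]
[  0  0    0   1 ]
det(A) = (-1)^1 * (-6) * (1) * (-6) * (1) = -36  (1 row swap -> sign -1)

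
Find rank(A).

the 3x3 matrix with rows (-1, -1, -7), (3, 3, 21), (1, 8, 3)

Row reduction:
R2 <- R2 - (-3)*R1:  [ 0  0  0 ]
R3 <- R3 - (-1)*R1:  [  0   7  -4 ]
R2 <-> R3   (pivot in column 2 was zero)
[ -1  -1  -7 ]
[  0   7  -4 ]
[  0   0   0 ]
Row echelon form:
[ -1  -1  -7 ]
[  0   7  -4 ]
[  0   0   0 ]
Nonzero rows / pivot columns: 2

rank(A) = 2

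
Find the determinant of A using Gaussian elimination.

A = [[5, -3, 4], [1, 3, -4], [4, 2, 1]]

det(A) = 66

Forward elimination:
R2 <- R2 - (1/5)*R1:  [     0   18/5  -24/5 ]
R3 <- R3 - (4/5)*R1:  [     0   22/5  -11/5 ]
R3 <- R3 - (11/9)*R2:  [    0     0  11/3 ]
Upper-triangular form:
[ 5    -3      4 ]
[ 0  18/5  -24/5 ]
[ 0     0   11/3 ]
det(A) = (-1)^0 * (5) * (18/5) * (11/3) = 66  (0 row swaps -> sign +1)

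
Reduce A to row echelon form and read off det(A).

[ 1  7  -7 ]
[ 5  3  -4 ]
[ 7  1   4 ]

det(A) = -208

Forward elimination:
R2 <- R2 - (5)*R1:  [   0  -32   31 ]
R3 <- R3 - (7)*R1:  [   0  -48   53 ]
R3 <- R3 - (3/2)*R2:  [    0     0  13/2 ]
Upper-triangular form:
[ 1    7    -7 ]
[ 0  -32    31 ]
[ 0    0  13/2 ]
det(A) = (-1)^0 * (1) * (-32) * (13/2) = -208  (0 row swaps -> sign +1)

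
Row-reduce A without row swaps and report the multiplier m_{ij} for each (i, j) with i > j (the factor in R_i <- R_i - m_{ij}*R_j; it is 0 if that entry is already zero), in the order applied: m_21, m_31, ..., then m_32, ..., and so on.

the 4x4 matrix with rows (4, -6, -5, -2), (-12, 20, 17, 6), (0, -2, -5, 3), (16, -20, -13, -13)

Forward elimination:
R2 <- R2 - (-3)*R1:  [ 0  2  2  0 ]
R3: entry in column 1 is already 0 -> m_{31} = 0 (no row operation needed)
R4 <- R4 - (4)*R1:  [  0   4   7  -5 ]
R3 <- R3 - (-1)*R2:  [  0   0  -3   3 ]
R4 <- R4 - (2)*R2:  [  0   0   3  -5 ]
R4 <- R4 - (-1)*R3:  [  0   0   0  -2 ]
Multipliers (in order of application): m_{21} = -3, m_{31} = 0, m_{41} = 4, m_{32} = -1, m_{42} = 2, m_{43} = -1

multipliers: -3, 0, 4, -1, 2, -1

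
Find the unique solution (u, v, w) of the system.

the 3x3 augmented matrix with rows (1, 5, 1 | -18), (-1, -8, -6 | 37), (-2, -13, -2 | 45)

(-1, -3, -2)

Forward elimination on [A|b]:
R2 <- R2 - (-1)*R1:  [  0  -3  -5  19 ]
R3 <- R3 - (-2)*R1:  [  0  -3   0   9 ]
R3 <- R3 - (1)*R2:  [   0    0    5  -10 ]
Row echelon form:
[ 1   5   1  |  -18 ]
[ 0  -3  -5  |   19 ]
[ 0   0   5  |  -10 ]
Back-substitution:
w = (-10) / 5 = -2
v = (19 - (-5)*(-2)) / -3 = -3
u = (-18 - (5)*(-3) - (1)*(-2)) / 1 = -1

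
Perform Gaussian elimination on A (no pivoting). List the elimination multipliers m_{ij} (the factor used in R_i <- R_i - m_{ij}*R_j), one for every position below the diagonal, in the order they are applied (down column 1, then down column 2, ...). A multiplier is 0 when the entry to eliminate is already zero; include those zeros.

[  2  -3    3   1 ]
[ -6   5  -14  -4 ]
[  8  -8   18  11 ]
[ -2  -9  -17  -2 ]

multipliers: -3, 4, -1, -1, 3, 1

Forward elimination:
R2 <- R2 - (-3)*R1:  [  0  -4  -5  -1 ]
R3 <- R3 - (4)*R1:  [ 0  4  6  7 ]
R4 <- R4 - (-1)*R1:  [   0  -12  -14   -1 ]
R3 <- R3 - (-1)*R2:  [ 0  0  1  6 ]
R4 <- R4 - (3)*R2:  [ 0  0  1  2 ]
R4 <- R4 - (1)*R3:  [  0   0   0  -4 ]
Multipliers (in order of application): m_{21} = -3, m_{31} = 4, m_{41} = -1, m_{32} = -1, m_{42} = 3, m_{43} = 1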